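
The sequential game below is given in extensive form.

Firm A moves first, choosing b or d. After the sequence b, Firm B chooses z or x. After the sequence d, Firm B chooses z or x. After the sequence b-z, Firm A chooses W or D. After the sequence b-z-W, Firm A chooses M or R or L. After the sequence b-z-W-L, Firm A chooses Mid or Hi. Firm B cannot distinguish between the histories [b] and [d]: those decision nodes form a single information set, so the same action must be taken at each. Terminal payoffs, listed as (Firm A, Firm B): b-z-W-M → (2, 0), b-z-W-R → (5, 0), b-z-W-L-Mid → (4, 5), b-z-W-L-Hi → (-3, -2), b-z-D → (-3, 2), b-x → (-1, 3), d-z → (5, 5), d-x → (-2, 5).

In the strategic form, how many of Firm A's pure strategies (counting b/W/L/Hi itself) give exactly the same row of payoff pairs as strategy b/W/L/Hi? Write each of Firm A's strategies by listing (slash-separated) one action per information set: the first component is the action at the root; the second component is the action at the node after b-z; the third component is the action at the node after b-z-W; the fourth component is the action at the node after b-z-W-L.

1

Row for b/W/L/Hi (columns z, x): (-3,-2) (-1,3).
Every one of Firm A's information sets is on the play path for some reply by Firm B when Firm A follows b/W/L/Hi.
Changing the action at any of them therefore changes at least one column, so only b/W/L/Hi itself gives this row.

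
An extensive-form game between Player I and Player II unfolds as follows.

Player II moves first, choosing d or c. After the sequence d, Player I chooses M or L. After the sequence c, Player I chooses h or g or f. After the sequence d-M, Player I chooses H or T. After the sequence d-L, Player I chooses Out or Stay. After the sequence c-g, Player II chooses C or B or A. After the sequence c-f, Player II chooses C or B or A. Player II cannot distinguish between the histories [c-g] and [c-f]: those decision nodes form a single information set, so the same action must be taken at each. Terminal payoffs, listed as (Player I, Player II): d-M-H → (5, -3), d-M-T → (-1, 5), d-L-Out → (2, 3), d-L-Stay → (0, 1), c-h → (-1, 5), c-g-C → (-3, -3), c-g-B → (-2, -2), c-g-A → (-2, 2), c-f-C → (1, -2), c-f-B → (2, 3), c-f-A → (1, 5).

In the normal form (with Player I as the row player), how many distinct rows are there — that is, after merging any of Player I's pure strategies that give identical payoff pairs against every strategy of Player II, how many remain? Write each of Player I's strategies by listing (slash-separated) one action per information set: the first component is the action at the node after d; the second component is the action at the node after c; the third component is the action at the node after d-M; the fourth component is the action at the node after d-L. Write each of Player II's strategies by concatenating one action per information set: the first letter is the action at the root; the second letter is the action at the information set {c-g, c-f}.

Player I has 24 pure strategies: M/h/H/Out, M/h/H/Stay, M/h/T/Out, M/h/T/Stay, M/g/H/Out, M/g/H/Stay, M/g/T/Out, M/g/T/Stay, M/f/H/Out, M/f/H/Stay, M/f/T/Out, M/f/T/Stay, L/h/H/Out, L/h/H/Stay, L/h/T/Out, L/h/T/Stay, L/g/H/Out, L/g/H/Stay, L/g/T/Out, L/g/T/Stay, L/f/H/Out, L/f/H/Stay, L/f/T/Out, L/f/T/Stay. Columns: dC, dB, dA, cC, cB, cA.
{M/h/H/Out, M/h/H/Stay} → row (5,-3) (5,-3) (5,-3) (-1,5) (-1,5) (-1,5)
{M/h/T/Out, M/h/T/Stay} → row (-1,5) (-1,5) (-1,5) (-1,5) (-1,5) (-1,5)
{M/g/H/Out, M/g/H/Stay} → row (5,-3) (5,-3) (5,-3) (-3,-3) (-2,-2) (-2,2)
{M/g/T/Out, M/g/T/Stay} → row (-1,5) (-1,5) (-1,5) (-3,-3) (-2,-2) (-2,2)
{M/f/H/Out, M/f/H/Stay} → row (5,-3) (5,-3) (5,-3) (1,-2) (2,3) (1,5)
{M/f/T/Out, M/f/T/Stay} → row (-1,5) (-1,5) (-1,5) (1,-2) (2,3) (1,5)
{L/h/H/Out, L/h/T/Out} → row (2,3) (2,3) (2,3) (-1,5) (-1,5) (-1,5)
{L/h/H/Stay, L/h/T/Stay} → row (0,1) (0,1) (0,1) (-1,5) (-1,5) (-1,5)
{L/g/H/Out, L/g/T/Out} → row (2,3) (2,3) (2,3) (-3,-3) (-2,-2) (-2,2)
{L/g/H/Stay, L/g/T/Stay} → row (0,1) (0,1) (0,1) (-3,-3) (-2,-2) (-2,2)
{L/f/H/Out, L/f/T/Out} → row (2,3) (2,3) (2,3) (1,-2) (2,3) (1,5)
{L/f/H/Stay, L/f/T/Stay} → row (0,1) (0,1) (0,1) (1,-2) (2,3) (1,5)
That's 12 distinct rows out of 24 strategies.

12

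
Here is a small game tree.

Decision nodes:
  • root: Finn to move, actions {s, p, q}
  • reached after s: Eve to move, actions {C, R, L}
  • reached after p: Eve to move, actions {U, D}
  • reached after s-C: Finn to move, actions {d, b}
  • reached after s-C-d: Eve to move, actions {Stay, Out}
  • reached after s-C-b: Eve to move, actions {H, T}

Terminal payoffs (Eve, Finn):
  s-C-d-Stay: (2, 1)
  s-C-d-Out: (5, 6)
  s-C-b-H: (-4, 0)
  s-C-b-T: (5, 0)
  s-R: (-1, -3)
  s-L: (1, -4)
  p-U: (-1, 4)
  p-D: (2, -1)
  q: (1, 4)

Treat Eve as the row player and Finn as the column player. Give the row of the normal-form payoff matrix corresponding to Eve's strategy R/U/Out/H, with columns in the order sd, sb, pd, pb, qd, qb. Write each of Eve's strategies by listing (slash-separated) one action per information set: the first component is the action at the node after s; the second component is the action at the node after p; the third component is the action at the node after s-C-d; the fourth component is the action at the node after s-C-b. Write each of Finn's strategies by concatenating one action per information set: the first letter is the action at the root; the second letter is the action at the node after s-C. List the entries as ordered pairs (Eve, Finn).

(-1,-3) (-1,-3) (-1,4) (-1,4) (1,4) (1,4)

vs sd: Finn plays s → Eve plays R at [s] → (-1, -3)
vs sb: Finn plays s → Eve plays R at [s] → (-1, -3)
vs pd: Finn plays p → Eve plays U at [p] → (-1, 4)
vs pb: Finn plays p → Eve plays U at [p] → (-1, 4)
vs qd: Finn plays q → (1, 4)
vs qb: Finn plays q → (1, 4)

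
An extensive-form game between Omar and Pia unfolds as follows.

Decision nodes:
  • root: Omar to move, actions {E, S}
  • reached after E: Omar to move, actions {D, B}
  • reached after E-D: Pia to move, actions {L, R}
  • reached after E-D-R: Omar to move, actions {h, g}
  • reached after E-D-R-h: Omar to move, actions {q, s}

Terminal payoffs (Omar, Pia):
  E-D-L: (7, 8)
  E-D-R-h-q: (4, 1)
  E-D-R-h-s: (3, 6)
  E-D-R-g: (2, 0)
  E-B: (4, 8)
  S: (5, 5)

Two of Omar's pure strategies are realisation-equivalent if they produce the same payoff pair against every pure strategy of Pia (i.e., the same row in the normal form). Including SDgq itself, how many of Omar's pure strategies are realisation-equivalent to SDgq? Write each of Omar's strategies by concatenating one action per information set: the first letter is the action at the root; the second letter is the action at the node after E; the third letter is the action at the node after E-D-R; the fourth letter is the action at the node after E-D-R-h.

8

Row for SDgq (columns L, R): (5,5) (5,5).
Under SDgq, Omar's choice at the node after E and at the node after E-D-R and at the node after E-D-R-h can never be reached regardless of what Pia does, so varying those choices leaves every outcome unchanged.
Holding the reachable choices fixed and varying the unreachable ones freely already gives 2 × 2 × 2 = 8 equivalent strategies.
No other strategy reproduces this row, so those 8 are the full class: SDhq, SDhs, SDgq, SDgs, SBhq, SBhs, SBgq, SBgs.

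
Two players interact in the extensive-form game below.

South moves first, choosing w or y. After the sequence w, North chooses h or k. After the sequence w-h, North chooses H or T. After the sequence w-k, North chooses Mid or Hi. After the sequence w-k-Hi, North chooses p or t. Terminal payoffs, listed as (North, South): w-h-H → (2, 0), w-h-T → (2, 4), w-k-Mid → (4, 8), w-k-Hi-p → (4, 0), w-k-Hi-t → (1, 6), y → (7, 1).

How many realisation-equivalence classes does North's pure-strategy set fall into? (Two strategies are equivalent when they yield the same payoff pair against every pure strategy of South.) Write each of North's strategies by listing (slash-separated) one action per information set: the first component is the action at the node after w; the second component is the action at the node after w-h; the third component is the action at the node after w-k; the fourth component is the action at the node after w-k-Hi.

North has 16 pure strategies: h/H/Mid/p, h/H/Mid/t, h/H/Hi/p, h/H/Hi/t, h/T/Mid/p, h/T/Mid/t, h/T/Hi/p, h/T/Hi/t, k/H/Mid/p, k/H/Mid/t, k/H/Hi/p, k/H/Hi/t, k/T/Mid/p, k/T/Mid/t, k/T/Hi/p, k/T/Hi/t. Columns: w, y.
{h/H/Mid/p, h/H/Mid/t, h/H/Hi/p, h/H/Hi/t} → row (2,0) (7,1)
{h/T/Mid/p, h/T/Mid/t, h/T/Hi/p, h/T/Hi/t} → row (2,4) (7,1)
{k/H/Mid/p, k/H/Mid/t, k/T/Mid/p, k/T/Mid/t} → row (4,8) (7,1)
{k/H/Hi/p, k/T/Hi/p} → row (4,0) (7,1)
{k/H/Hi/t, k/T/Hi/t} → row (1,6) (7,1)
That's 5 distinct rows out of 16 strategies.

5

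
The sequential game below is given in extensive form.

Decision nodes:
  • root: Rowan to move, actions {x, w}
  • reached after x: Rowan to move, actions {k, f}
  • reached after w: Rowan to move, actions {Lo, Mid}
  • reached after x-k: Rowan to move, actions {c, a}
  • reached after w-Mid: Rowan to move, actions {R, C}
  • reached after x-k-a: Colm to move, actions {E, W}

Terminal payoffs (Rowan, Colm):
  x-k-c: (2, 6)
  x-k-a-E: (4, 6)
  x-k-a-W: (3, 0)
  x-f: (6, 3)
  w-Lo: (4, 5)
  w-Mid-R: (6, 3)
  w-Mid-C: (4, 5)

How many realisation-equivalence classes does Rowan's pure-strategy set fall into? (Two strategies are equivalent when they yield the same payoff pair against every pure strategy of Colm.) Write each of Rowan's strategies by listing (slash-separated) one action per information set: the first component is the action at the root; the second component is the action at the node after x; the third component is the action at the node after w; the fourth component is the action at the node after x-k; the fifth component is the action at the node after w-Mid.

Rowan has 32 pure strategies: x/k/Lo/c/R, x/k/Lo/c/C, x/k/Lo/a/R, x/k/Lo/a/C, x/k/Mid/c/R, x/k/Mid/c/C, x/k/Mid/a/R, x/k/Mid/a/C, x/f/Lo/c/R, x/f/Lo/c/C, x/f/Lo/a/R, x/f/Lo/a/C, x/f/Mid/c/R, x/f/Mid/c/C, x/f/Mid/a/R, x/f/Mid/a/C, w/k/Lo/c/R, w/k/Lo/c/C, w/k/Lo/a/R, w/k/Lo/a/C, w/k/Mid/c/R, w/k/Mid/c/C, w/k/Mid/a/R, w/k/Mid/a/C, w/f/Lo/c/R, w/f/Lo/c/C, w/f/Lo/a/R, w/f/Lo/a/C, w/f/Mid/c/R, w/f/Mid/c/C, w/f/Mid/a/R, w/f/Mid/a/C. Columns: E, W.
{x/k/Lo/c/R, x/k/Lo/c/C, x/k/Mid/c/R, x/k/Mid/c/C} → row (2,6) (2,6)
{x/k/Lo/a/R, x/k/Lo/a/C, x/k/Mid/a/R, x/k/Mid/a/C} → row (4,6) (3,0)
{x/f/Lo/c/R, x/f/Lo/c/C, x/f/Lo/a/R, x/f/Lo/a/C, x/f/Mid/c/R, x/f/Mid/c/C, x/f/Mid/a/R, x/f/Mid/a/C, w/k/Mid/c/R, w/k/Mid/a/R, w/f/Mid/c/R, w/f/Mid/a/R} → row (6,3) (6,3)
{w/k/Lo/c/R, w/k/Lo/c/C, w/k/Lo/a/R, w/k/Lo/a/C, w/k/Mid/c/C, w/k/Mid/a/C, w/f/Lo/c/R, w/f/Lo/c/C, w/f/Lo/a/R, w/f/Lo/a/C, w/f/Mid/c/C, w/f/Mid/a/C} → row (4,5) (4,5)
That's 4 distinct rows out of 32 strategies.

4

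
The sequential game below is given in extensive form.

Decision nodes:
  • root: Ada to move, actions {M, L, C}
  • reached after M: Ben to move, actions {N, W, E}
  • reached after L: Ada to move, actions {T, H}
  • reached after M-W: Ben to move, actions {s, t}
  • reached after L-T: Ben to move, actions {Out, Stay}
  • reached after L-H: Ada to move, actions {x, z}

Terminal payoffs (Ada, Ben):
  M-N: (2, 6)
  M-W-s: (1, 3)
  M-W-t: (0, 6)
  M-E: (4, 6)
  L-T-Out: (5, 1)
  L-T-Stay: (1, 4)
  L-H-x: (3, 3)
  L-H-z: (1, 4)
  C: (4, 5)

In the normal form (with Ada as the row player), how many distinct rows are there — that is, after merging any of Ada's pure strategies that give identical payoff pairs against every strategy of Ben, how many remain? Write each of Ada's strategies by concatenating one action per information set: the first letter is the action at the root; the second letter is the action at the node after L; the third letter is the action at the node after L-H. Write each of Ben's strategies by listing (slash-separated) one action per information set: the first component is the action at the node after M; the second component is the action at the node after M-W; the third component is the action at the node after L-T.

Ada has 12 pure strategies: MTx, MTz, MHx, MHz, LTx, LTz, LHx, LHz, CTx, CTz, CHx, CHz. Columns: N/s/Out, N/s/Stay, N/t/Out, N/t/Stay, W/s/Out, W/s/Stay, W/t/Out, W/t/Stay, E/s/Out, E/s/Stay, E/t/Out, E/t/Stay.
{MTx, MTz, MHx, MHz} → row (2,6) (2,6) (2,6) (2,6) (1,3) (1,3) (0,6) (0,6) (4,6) (4,6) (4,6) (4,6)
{LTx, LTz} → row (5,1) (1,4) (5,1) (1,4) (5,1) (1,4) (5,1) (1,4) (5,1) (1,4) (5,1) (1,4)
{LHx} → row (3,3) (3,3) (3,3) (3,3) (3,3) (3,3) (3,3) (3,3) (3,3) (3,3) (3,3) (3,3)
{LHz} → row (1,4) (1,4) (1,4) (1,4) (1,4) (1,4) (1,4) (1,4) (1,4) (1,4) (1,4) (1,4)
{CTx, CTz, CHx, CHz} → row (4,5) (4,5) (4,5) (4,5) (4,5) (4,5) (4,5) (4,5) (4,5) (4,5) (4,5) (4,5)
That's 5 distinct rows out of 12 strategies.

5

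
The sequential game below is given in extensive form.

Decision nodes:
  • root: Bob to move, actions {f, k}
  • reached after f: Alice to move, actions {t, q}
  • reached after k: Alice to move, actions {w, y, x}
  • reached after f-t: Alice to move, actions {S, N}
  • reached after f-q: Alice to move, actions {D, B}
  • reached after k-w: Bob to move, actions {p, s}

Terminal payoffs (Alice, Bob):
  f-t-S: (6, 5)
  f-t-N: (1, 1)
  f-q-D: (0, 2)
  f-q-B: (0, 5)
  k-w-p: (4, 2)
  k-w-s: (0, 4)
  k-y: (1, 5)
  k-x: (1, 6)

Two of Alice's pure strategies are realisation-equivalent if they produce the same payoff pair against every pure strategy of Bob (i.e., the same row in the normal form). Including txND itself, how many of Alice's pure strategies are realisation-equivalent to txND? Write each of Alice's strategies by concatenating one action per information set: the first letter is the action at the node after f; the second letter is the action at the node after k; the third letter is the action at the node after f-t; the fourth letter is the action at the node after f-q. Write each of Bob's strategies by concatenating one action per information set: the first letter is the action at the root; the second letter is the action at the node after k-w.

2

Row for txND (columns fp, fs, kp, ks): (1,1) (1,1) (1,6) (1,6).
Under txND, Alice's choice at the node after f-q can never be reached regardless of what Bob does, so varying those choices leaves every outcome unchanged.
Holding the reachable choices fixed and varying the unreachable one freely already gives 2 equivalent strategies.
No other strategy reproduces this row, so those 2 are the full class: txND, txNB.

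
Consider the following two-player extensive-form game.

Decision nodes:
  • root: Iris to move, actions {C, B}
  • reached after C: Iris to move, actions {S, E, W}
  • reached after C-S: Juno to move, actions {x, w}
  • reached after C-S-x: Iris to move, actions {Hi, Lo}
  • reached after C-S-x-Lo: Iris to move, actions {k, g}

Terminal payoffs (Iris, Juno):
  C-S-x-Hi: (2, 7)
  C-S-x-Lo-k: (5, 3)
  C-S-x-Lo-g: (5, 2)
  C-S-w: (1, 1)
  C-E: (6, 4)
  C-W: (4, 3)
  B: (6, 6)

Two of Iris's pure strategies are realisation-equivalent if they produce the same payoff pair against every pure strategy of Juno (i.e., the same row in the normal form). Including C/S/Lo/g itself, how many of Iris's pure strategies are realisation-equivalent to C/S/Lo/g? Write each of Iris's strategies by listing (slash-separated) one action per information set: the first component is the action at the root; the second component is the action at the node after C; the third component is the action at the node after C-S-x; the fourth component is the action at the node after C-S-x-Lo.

Row for C/S/Lo/g (columns x, w): (5,2) (1,1).
Every one of Iris's information sets is on the play path for some reply by Juno when Iris follows C/S/Lo/g.
Changing the action at any of them therefore changes at least one column, so only C/S/Lo/g itself gives this row.

1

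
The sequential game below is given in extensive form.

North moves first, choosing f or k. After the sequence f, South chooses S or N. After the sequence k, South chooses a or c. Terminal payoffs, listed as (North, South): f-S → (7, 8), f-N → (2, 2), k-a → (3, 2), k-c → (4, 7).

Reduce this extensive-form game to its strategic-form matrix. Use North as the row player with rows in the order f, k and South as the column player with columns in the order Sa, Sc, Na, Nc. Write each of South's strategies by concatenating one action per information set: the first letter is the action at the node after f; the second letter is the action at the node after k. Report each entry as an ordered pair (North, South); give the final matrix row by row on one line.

f: (7,8) (7,8) (2,2) (2,2) | k: (3,2) (4,7) (3,2) (4,7)

Row f: Sa→(7,8), Sc→(7,8), Na→(2,2), Nc→(2,2)
Row k: Sa→(3,2), Sc→(4,7), Na→(3,2), Nc→(4,7)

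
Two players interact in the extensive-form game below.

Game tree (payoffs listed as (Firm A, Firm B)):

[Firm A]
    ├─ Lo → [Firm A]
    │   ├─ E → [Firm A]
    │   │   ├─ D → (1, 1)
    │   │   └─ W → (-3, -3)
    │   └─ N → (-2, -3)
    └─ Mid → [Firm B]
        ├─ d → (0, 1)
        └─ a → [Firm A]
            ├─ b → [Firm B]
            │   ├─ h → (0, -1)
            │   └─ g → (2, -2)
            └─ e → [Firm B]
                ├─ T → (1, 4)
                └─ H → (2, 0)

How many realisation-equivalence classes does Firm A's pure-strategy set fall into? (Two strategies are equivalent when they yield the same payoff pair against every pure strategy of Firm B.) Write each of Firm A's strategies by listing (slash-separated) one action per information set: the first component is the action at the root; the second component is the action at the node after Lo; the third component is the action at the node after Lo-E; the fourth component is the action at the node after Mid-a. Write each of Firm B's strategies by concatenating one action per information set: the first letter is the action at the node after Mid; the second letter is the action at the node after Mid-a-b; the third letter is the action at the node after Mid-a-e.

5

Firm A has 16 pure strategies: Lo/E/D/b, Lo/E/D/e, Lo/E/W/b, Lo/E/W/e, Lo/N/D/b, Lo/N/D/e, Lo/N/W/b, Lo/N/W/e, Mid/E/D/b, Mid/E/D/e, Mid/E/W/b, Mid/E/W/e, Mid/N/D/b, Mid/N/D/e, Mid/N/W/b, Mid/N/W/e. Columns: dhT, dhH, dgT, dgH, ahT, ahH, agT, agH.
{Lo/E/D/b, Lo/E/D/e} → row (1,1) (1,1) (1,1) (1,1) (1,1) (1,1) (1,1) (1,1)
{Lo/E/W/b, Lo/E/W/e} → row (-3,-3) (-3,-3) (-3,-3) (-3,-3) (-3,-3) (-3,-3) (-3,-3) (-3,-3)
{Lo/N/D/b, Lo/N/D/e, Lo/N/W/b, Lo/N/W/e} → row (-2,-3) (-2,-3) (-2,-3) (-2,-3) (-2,-3) (-2,-3) (-2,-3) (-2,-3)
{Mid/E/D/b, Mid/E/W/b, Mid/N/D/b, Mid/N/W/b} → row (0,1) (0,1) (0,1) (0,1) (0,-1) (0,-1) (2,-2) (2,-2)
{Mid/E/D/e, Mid/E/W/e, Mid/N/D/e, Mid/N/W/e} → row (0,1) (0,1) (0,1) (0,1) (1,4) (2,0) (1,4) (2,0)
That's 5 distinct rows out of 16 strategies.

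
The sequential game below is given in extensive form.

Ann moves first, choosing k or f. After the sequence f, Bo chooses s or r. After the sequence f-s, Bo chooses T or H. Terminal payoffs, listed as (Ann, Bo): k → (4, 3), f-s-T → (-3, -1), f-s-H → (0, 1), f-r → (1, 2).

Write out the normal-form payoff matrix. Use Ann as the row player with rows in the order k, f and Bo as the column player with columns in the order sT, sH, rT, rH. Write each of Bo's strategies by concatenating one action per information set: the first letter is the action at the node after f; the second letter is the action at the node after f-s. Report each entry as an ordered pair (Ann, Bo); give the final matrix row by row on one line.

k: (4,3) (4,3) (4,3) (4,3) | f: (-3,-1) (0,1) (1,2) (1,2)

Row k: sT→(4,3), sH→(4,3), rT→(4,3), rH→(4,3)
Row f: sT→(-3,-1), sH→(0,1), rT→(1,2), rH→(1,2)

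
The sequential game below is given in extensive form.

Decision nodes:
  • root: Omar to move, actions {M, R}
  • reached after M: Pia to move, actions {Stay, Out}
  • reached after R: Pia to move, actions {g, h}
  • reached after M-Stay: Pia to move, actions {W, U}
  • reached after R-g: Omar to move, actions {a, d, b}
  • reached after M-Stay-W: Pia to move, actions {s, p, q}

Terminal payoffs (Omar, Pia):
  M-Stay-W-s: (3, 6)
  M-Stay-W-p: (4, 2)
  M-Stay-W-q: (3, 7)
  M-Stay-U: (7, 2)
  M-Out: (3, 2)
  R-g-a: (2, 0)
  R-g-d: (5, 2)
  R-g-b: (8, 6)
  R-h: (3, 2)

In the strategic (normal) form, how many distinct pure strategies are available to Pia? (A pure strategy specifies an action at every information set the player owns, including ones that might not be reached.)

24

Pia owns the node after M with actions {Stay, Out} — two choices.
Pia owns the node after R with actions {g, h} — two choices.
Pia owns the node after M-Stay with actions {W, U} — two choices.
Pia owns the node after M-Stay-W with actions {s, p, q} — three choices.
A pure strategy fixes one action at each information set independently, so the count is the product 2 × 2 × 2 × 3 = 24.
(For reference, Omar has 6 pure strategies, giving a 24×6 normal-form matrix.)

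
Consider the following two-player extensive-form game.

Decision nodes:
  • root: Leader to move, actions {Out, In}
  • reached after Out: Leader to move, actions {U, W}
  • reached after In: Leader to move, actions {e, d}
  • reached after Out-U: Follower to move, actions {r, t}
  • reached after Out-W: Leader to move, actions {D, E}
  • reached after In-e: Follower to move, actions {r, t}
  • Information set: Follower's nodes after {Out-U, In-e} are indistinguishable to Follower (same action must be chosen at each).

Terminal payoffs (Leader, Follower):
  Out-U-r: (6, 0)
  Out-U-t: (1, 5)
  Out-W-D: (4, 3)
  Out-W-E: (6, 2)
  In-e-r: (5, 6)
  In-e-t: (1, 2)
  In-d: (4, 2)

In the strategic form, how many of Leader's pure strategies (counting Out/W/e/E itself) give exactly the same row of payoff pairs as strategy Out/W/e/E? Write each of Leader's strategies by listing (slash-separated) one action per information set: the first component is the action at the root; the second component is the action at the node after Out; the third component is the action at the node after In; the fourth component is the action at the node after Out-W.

2

Row for Out/W/e/E (columns r, t): (6,2) (6,2).
Under Out/W/e/E, Leader's choice at the node after In can never be reached regardless of what Follower does, so varying those choices leaves every outcome unchanged.
Holding the reachable choices fixed and varying the unreachable one freely already gives 2 equivalent strategies.
No other strategy reproduces this row, so those 2 are the full class: Out/W/e/E, Out/W/d/E.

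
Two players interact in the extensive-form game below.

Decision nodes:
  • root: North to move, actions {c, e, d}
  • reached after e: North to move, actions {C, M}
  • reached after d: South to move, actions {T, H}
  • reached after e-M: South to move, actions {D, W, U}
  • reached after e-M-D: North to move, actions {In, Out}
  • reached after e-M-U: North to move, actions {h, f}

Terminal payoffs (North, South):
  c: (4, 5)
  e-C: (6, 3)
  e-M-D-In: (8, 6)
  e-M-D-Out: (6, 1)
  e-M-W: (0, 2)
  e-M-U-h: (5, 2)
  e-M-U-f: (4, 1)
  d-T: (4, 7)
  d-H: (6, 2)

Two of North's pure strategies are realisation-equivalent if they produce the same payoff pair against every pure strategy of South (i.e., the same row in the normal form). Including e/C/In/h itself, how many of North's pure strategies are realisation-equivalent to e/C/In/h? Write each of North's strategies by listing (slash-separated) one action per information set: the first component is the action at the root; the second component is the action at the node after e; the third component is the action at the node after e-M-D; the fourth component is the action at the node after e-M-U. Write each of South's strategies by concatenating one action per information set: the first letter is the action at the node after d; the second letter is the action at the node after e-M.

4

Row for e/C/In/h (columns TD, TW, TU, HD, HW, HU): (6,3) (6,3) (6,3) (6,3) (6,3) (6,3).
Under e/C/In/h, North's choice at the node after e-M-D and at the node after e-M-U can never be reached regardless of what South does, so varying those choices leaves every outcome unchanged.
Holding the reachable choices fixed and varying the unreachable ones freely already gives 2 × 2 = 4 equivalent strategies.
No other strategy reproduces this row, so those 4 are the full class: e/C/In/h, e/C/In/f, e/C/Out/h, e/C/Out/f.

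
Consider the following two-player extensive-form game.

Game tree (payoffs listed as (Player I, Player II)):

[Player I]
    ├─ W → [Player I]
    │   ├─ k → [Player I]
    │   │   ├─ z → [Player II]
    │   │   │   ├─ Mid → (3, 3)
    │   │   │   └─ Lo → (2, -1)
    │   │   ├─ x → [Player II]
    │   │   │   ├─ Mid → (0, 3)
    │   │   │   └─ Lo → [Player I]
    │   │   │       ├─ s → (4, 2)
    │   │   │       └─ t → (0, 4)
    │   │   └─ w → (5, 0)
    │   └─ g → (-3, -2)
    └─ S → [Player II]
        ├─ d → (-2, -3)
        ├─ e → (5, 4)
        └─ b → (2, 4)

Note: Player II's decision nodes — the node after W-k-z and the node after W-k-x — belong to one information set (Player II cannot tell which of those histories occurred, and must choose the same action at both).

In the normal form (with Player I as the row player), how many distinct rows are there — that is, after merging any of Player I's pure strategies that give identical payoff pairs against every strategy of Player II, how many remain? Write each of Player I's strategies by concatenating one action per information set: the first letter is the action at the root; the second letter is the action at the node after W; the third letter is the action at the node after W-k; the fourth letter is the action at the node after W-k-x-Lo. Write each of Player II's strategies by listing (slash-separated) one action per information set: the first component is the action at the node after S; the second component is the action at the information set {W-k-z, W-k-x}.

Player I has 24 pure strategies: Wkzs, Wkzt, Wkxs, Wkxt, Wkws, Wkwt, Wgzs, Wgzt, Wgxs, Wgxt, Wgws, Wgwt, Skzs, Skzt, Skxs, Skxt, Skws, Skwt, Sgzs, Sgzt, Sgxs, Sgxt, Sgws, Sgwt. Columns: d/Mid, d/Lo, e/Mid, e/Lo, b/Mid, b/Lo.
{Wkzs, Wkzt} → row (3,3) (2,-1) (3,3) (2,-1) (3,3) (2,-1)
{Wkxs} → row (0,3) (4,2) (0,3) (4,2) (0,3) (4,2)
{Wkxt} → row (0,3) (0,4) (0,3) (0,4) (0,3) (0,4)
{Wkws, Wkwt} → row (5,0) (5,0) (5,0) (5,0) (5,0) (5,0)
{Wgzs, Wgzt, Wgxs, Wgxt, Wgws, Wgwt} → row (-3,-2) (-3,-2) (-3,-2) (-3,-2) (-3,-2) (-3,-2)
{Skzs, Skzt, Skxs, Skxt, Skws, Skwt, Sgzs, Sgzt, Sgxs, Sgxt, Sgws, Sgwt} → row (-2,-3) (-2,-3) (5,4) (5,4) (2,4) (2,4)
That's 6 distinct rows out of 24 strategies.

6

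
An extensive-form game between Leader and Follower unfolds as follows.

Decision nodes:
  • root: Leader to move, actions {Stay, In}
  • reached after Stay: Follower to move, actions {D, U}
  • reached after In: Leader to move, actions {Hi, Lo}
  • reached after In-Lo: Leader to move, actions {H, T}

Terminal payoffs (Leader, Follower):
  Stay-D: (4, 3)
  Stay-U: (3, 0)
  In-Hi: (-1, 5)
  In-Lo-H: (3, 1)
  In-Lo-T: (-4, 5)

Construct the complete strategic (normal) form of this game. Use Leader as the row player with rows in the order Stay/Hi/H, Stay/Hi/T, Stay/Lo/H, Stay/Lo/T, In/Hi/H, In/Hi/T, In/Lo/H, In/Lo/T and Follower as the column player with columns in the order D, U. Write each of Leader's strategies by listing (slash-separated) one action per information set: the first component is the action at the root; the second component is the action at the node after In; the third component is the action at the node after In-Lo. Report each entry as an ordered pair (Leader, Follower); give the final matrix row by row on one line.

Stay/Hi/H: (4,3) (3,0) | Stay/Hi/T: (4,3) (3,0) | Stay/Lo/H: (4,3) (3,0) | Stay/Lo/T: (4,3) (3,0) | In/Hi/H: (-1,5) (-1,5) | In/Hi/T: (-1,5) (-1,5) | In/Lo/H: (3,1) (3,1) | In/Lo/T: (-4,5) (-4,5)

Row Stay/Hi/H: D→(4,3), U→(3,0)
Row Stay/Hi/T: D→(4,3), U→(3,0)
Row Stay/Lo/H: D→(4,3), U→(3,0)
Row Stay/Lo/T: D→(4,3), U→(3,0)
Row In/Hi/H: D→(-1,5), U→(-1,5)
Row In/Hi/T: D→(-1,5), U→(-1,5)
Row In/Lo/H: D→(3,1), U→(3,1)
Row In/Lo/T: D→(-4,5), U→(-4,5)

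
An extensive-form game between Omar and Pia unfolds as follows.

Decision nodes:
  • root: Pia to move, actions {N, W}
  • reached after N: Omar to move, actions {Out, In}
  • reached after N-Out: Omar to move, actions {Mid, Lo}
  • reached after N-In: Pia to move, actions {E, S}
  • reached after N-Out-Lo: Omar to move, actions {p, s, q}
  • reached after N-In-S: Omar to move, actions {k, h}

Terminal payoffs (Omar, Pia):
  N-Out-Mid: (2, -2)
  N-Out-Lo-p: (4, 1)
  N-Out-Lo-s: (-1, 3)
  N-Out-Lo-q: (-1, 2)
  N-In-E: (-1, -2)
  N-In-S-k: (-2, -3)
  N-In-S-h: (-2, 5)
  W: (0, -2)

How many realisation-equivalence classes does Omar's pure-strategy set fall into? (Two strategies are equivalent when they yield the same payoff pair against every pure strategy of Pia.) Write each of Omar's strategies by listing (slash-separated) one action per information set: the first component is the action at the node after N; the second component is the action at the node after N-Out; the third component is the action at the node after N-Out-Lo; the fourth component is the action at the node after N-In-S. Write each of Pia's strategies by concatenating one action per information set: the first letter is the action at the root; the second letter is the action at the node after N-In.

Omar has 24 pure strategies: Out/Mid/p/k, Out/Mid/p/h, Out/Mid/s/k, Out/Mid/s/h, Out/Mid/q/k, Out/Mid/q/h, Out/Lo/p/k, Out/Lo/p/h, Out/Lo/s/k, Out/Lo/s/h, Out/Lo/q/k, Out/Lo/q/h, In/Mid/p/k, In/Mid/p/h, In/Mid/s/k, In/Mid/s/h, In/Mid/q/k, In/Mid/q/h, In/Lo/p/k, In/Lo/p/h, In/Lo/s/k, In/Lo/s/h, In/Lo/q/k, In/Lo/q/h. Columns: NE, NS, WE, WS.
{Out/Mid/p/k, Out/Mid/p/h, Out/Mid/s/k, Out/Mid/s/h, Out/Mid/q/k, Out/Mid/q/h} → row (2,-2) (2,-2) (0,-2) (0,-2)
{Out/Lo/p/k, Out/Lo/p/h} → row (4,1) (4,1) (0,-2) (0,-2)
{Out/Lo/s/k, Out/Lo/s/h} → row (-1,3) (-1,3) (0,-2) (0,-2)
{Out/Lo/q/k, Out/Lo/q/h} → row (-1,2) (-1,2) (0,-2) (0,-2)
{In/Mid/p/k, In/Mid/s/k, In/Mid/q/k, In/Lo/p/k, In/Lo/s/k, In/Lo/q/k} → row (-1,-2) (-2,-3) (0,-2) (0,-2)
{In/Mid/p/h, In/Mid/s/h, In/Mid/q/h, In/Lo/p/h, In/Lo/s/h, In/Lo/q/h} → row (-1,-2) (-2,5) (0,-2) (0,-2)
That's 6 distinct rows out of 24 strategies.

6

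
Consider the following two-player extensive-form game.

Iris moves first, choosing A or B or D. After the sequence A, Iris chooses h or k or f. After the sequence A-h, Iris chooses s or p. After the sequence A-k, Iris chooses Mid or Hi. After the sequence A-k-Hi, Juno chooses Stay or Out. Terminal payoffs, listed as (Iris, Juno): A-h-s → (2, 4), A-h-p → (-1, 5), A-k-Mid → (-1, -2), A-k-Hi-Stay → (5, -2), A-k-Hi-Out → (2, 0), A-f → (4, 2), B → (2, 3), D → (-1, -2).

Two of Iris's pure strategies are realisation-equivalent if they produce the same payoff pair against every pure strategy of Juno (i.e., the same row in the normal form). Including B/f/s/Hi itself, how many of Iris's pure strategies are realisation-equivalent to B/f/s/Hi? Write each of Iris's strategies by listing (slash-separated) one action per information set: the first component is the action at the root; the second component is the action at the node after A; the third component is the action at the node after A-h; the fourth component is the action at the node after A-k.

Row for B/f/s/Hi (columns Stay, Out): (2,3) (2,3).
Under B/f/s/Hi, Iris's choice at the node after A and at the node after A-h and at the node after A-k can never be reached regardless of what Juno does, so varying those choices leaves every outcome unchanged.
Holding the reachable choices fixed and varying the unreachable ones freely already gives 3 × 2 × 2 = 12 equivalent strategies.
No other strategy reproduces this row, so those 12 are the full class: B/h/s/Mid, B/h/s/Hi, B/h/p/Mid, B/h/p/Hi, B/k/s/Mid, B/k/s/Hi, B/k/p/Mid, B/k/p/Hi, B/f/s/Mid, B/f/s/Hi, B/f/p/Mid, B/f/p/Hi.

12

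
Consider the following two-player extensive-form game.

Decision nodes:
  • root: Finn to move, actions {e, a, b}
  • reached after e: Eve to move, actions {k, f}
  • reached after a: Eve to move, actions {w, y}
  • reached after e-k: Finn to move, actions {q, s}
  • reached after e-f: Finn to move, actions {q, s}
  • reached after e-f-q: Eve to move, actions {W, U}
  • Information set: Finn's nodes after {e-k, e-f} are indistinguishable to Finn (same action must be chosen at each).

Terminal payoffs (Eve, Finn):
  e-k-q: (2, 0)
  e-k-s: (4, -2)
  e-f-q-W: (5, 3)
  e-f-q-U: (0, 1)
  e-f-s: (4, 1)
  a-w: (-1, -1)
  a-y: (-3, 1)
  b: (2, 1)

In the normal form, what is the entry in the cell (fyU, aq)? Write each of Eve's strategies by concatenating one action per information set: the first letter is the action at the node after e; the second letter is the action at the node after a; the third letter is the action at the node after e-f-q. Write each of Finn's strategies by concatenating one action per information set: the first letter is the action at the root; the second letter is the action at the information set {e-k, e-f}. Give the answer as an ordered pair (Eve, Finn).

Trace the play path from the root:
  Finn plays a
  Eve plays y at [a]
→ terminal payoff (-3, 1).
(Eve's choice at the node after e is never reached on this path, so it doesn't affect the outcome.)

(-3, 1)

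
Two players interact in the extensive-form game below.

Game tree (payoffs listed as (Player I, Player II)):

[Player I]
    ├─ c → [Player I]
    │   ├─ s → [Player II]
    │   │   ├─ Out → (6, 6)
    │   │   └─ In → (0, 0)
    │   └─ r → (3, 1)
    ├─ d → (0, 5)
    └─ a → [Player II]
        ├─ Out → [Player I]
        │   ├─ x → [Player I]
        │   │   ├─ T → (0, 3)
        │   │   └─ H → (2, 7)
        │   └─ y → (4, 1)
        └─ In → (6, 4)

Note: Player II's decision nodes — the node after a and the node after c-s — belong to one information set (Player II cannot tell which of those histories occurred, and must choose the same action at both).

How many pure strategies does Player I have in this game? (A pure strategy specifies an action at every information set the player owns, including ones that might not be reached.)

Player I owns the root with actions {c, d, a} — three choices.
Player I owns the node after c with actions {s, r} — two choices.
Player I owns the node after a-Out with actions {x, y} — two choices.
Player I owns the node after a-Out-x with actions {T, H} — two choices.
A pure strategy fixes one action at each information set independently, so the count is the product 3 × 2 × 2 × 2 = 24.
(For reference, Player II has 2 pure strategies, giving a 24×2 normal-form matrix.)

24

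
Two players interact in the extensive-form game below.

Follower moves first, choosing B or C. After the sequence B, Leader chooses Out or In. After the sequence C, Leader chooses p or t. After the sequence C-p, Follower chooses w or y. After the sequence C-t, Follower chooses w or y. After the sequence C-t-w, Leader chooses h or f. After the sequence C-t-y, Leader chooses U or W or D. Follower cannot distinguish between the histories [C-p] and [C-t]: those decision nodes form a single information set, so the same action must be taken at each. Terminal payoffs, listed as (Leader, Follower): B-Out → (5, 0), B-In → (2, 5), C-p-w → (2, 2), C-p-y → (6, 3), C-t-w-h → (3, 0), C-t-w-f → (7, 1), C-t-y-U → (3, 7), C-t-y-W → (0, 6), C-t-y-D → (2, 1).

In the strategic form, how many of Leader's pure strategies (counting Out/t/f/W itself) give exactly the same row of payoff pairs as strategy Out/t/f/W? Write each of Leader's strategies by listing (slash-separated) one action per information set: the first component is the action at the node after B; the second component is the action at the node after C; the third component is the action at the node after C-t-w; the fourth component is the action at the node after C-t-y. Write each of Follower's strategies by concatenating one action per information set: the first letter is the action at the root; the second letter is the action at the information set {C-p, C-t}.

1

Row for Out/t/f/W (columns Bw, By, Cw, Cy): (5,0) (5,0) (7,1) (0,6).
Every one of Leader's information sets is on the play path for some reply by Follower when Leader follows Out/t/f/W.
Changing the action at any of them therefore changes at least one column, so only Out/t/f/W itself gives this row.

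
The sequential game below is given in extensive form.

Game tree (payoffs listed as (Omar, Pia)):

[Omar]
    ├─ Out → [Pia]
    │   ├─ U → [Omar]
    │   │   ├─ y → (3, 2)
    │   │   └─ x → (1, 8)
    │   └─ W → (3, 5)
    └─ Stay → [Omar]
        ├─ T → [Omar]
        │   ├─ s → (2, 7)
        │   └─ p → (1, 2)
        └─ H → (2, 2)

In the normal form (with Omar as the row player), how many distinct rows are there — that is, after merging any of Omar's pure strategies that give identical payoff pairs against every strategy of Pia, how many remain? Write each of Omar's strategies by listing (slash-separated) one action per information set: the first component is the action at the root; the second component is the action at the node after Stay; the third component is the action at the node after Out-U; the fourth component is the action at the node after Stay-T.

5

Omar has 16 pure strategies: Out/T/y/s, Out/T/y/p, Out/T/x/s, Out/T/x/p, Out/H/y/s, Out/H/y/p, Out/H/x/s, Out/H/x/p, Stay/T/y/s, Stay/T/y/p, Stay/T/x/s, Stay/T/x/p, Stay/H/y/s, Stay/H/y/p, Stay/H/x/s, Stay/H/x/p. Columns: U, W.
{Out/T/y/s, Out/T/y/p, Out/H/y/s, Out/H/y/p} → row (3,2) (3,5)
{Out/T/x/s, Out/T/x/p, Out/H/x/s, Out/H/x/p} → row (1,8) (3,5)
{Stay/T/y/s, Stay/T/x/s} → row (2,7) (2,7)
{Stay/T/y/p, Stay/T/x/p} → row (1,2) (1,2)
{Stay/H/y/s, Stay/H/y/p, Stay/H/x/s, Stay/H/x/p} → row (2,2) (2,2)
That's 5 distinct rows out of 16 strategies.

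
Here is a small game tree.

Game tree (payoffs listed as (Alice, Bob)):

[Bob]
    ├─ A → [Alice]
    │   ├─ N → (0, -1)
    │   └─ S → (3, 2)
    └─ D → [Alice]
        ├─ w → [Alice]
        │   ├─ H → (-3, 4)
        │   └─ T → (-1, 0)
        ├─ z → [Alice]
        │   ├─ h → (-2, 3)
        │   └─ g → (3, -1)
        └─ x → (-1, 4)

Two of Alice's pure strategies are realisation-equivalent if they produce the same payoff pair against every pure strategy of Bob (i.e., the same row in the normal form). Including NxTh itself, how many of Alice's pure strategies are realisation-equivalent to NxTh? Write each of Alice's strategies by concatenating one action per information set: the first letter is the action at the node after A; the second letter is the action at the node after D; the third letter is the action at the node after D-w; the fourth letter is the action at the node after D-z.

Row for NxTh (columns A, D): (0,-1) (-1,4).
Under NxTh, Alice's choice at the node after D-w and at the node after D-z can never be reached regardless of what Bob does, so varying those choices leaves every outcome unchanged.
Holding the reachable choices fixed and varying the unreachable ones freely already gives 2 × 2 = 4 equivalent strategies.
No other strategy reproduces this row, so those 4 are the full class: NxHh, NxHg, NxTh, NxTg.

4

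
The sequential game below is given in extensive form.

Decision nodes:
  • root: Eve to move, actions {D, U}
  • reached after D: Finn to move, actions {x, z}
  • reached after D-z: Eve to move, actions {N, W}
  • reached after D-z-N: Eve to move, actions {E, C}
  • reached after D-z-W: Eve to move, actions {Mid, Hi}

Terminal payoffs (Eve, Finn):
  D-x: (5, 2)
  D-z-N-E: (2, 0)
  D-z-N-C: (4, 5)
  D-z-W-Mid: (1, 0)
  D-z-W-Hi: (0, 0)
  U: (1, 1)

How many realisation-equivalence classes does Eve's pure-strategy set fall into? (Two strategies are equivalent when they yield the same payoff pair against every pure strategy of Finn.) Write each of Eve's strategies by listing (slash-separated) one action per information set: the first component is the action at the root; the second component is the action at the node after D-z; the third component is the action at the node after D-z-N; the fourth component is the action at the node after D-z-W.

5

Eve has 16 pure strategies: D/N/E/Mid, D/N/E/Hi, D/N/C/Mid, D/N/C/Hi, D/W/E/Mid, D/W/E/Hi, D/W/C/Mid, D/W/C/Hi, U/N/E/Mid, U/N/E/Hi, U/N/C/Mid, U/N/C/Hi, U/W/E/Mid, U/W/E/Hi, U/W/C/Mid, U/W/C/Hi. Columns: x, z.
{D/N/E/Mid, D/N/E/Hi} → row (5,2) (2,0)
{D/N/C/Mid, D/N/C/Hi} → row (5,2) (4,5)
{D/W/E/Mid, D/W/C/Mid} → row (5,2) (1,0)
{D/W/E/Hi, D/W/C/Hi} → row (5,2) (0,0)
{U/N/E/Mid, U/N/E/Hi, U/N/C/Mid, U/N/C/Hi, U/W/E/Mid, U/W/E/Hi, U/W/C/Mid, U/W/C/Hi} → row (1,1) (1,1)
That's 5 distinct rows out of 16 strategies.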